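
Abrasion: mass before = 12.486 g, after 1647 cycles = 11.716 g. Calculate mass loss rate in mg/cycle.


Mass loss = 12.486 - 11.716 = 0.770 g
Rate = 0.770 / 1647 x 1000 = 0.468 mg/cycle


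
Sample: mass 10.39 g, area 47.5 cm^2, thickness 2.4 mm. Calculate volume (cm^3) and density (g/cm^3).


Volume = 11.400 cm^3
Density = 0.911 g/cm^3

Thickness in cm = 2.4 / 10 = 0.24 cm
Volume = 47.5 x 0.24 = 11.400 cm^3
Density = 10.39 / 11.400 = 0.911 g/cm^3


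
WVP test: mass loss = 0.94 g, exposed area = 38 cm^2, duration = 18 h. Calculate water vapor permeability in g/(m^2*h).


WVP = mass_loss / (area x time) x 10000
WVP = 0.94 / (38 x 18) x 10000
WVP = 0.94 / 684 x 10000 = 13.74 g/(m^2*h)


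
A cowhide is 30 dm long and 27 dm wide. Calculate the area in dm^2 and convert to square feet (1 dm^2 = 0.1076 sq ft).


810 dm^2
87.16 sq ft

Area = 30 x 27 = 810 dm^2
Conversion: 810 x 0.1076 = 87.16 sq ft


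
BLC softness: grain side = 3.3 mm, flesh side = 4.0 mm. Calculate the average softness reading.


3.65 mm

Average = (3.3 + 4.0) / 2
Average = 3.65 mm


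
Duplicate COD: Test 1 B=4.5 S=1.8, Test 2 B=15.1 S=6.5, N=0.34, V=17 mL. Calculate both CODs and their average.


COD1 = (4.5 - 1.8) x 0.34 x 8000 / 17 = 432.0 mg/L
COD2 = (15.1 - 6.5) x 0.34 x 8000 / 17 = 1376.0 mg/L
Average = (432.0 + 1376.0) / 2 = 904.0 mg/L


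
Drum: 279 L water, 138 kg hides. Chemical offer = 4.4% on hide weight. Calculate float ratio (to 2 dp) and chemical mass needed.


Float ratio = 2.02
Chemical needed = 6.072 kg

Float ratio = 279 / 138 = 2.02
Chemical = 138 x 4.4 / 100 = 6.072 kg


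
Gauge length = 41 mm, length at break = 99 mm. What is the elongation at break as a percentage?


141.5%

Extension = 99 - 41 = 58 mm
Elongation = 58 / 41 x 100 = 141.5%


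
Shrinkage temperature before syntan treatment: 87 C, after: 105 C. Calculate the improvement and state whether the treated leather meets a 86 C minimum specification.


Improvement = 105 - 87 = 18 C
Spec check: 105 C >= 86 C? Yes


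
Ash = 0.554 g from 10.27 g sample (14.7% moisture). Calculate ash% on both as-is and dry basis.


As-is ash% = 0.554 / 10.27 x 100 = 5.39%
Dry mass = 10.27 x (100 - 14.7) / 100 = 8.76031 g
Dry-basis ash% = 0.554 / 8.76031 x 100 = 6.32%


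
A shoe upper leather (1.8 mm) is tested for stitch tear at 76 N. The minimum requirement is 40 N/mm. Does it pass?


STS = 42.2 N/mm
Passes: Yes

STS = 76 / 1.8 = 42.2 N/mm
Minimum required: 40 N/mm
Passes: Yes


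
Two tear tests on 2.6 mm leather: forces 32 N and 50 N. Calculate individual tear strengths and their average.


Tear 1 = 12.3 N/mm
Tear 2 = 19.2 N/mm
Average = 15.8 N/mm

Tear 1 = 32 / 2.6 = 12.3 N/mm
Tear 2 = 50 / 2.6 = 19.2 N/mm
Average = (12.3 + 19.2) / 2 = 15.8 N/mm


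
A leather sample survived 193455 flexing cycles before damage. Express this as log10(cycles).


log10(193455) = 5.29


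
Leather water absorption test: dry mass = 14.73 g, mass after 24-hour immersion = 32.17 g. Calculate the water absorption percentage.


Water absorbed = 32.17 - 14.73 = 17.44 g
WA% = 17.44 / 14.73 x 100 = 118.4%


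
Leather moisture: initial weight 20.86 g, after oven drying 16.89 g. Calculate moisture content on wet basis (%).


19.0%


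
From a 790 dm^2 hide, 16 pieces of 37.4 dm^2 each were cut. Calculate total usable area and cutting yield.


Usable area = 598.4 dm^2
Yield = 75.7%


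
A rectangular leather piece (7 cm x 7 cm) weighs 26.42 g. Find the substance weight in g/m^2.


5391.8 g/m^2


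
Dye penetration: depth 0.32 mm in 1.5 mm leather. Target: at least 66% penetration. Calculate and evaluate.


Penetration = 0.32 / 1.5 x 100 = 21.3%
Target: 66%
Meets target: No


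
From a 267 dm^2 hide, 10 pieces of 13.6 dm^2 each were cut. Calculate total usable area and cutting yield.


Total usable = 10 x 13.6 = 136.0 dm^2
Yield = 136.0 / 267 x 100 = 50.9%


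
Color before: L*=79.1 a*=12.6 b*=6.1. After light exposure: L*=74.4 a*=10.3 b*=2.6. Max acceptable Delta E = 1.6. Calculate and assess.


dL = -4.7, da = -2.3, db = -3.5
dE = sqrt((-4.7)^2 + (-2.3)^2 + (-3.5)^2) = 6.30
Max = 1.6
Passes: No


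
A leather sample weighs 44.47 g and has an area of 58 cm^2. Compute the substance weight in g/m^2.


7667.2 g/m^2


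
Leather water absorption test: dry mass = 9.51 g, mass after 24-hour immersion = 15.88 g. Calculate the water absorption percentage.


Water absorbed = 15.88 - 9.51 = 6.37 g
WA% = 6.37 / 9.51 x 100 = 67.0%


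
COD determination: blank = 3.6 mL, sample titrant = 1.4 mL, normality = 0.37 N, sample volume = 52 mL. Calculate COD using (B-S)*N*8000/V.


COD = (3.6 - 1.4) x 0.37 x 8000 / 52
COD = 2.2 x 0.37 x 8000 / 52
COD = 125.2 mg/L


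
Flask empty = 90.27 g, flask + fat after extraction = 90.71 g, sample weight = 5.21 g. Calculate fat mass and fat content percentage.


Fat mass = 0.44 g
Fat content = 8.4%

Fat mass = 90.71 - 90.27 = 0.44 g
Fat% = 0.44 / 5.21 x 100 = 8.4%


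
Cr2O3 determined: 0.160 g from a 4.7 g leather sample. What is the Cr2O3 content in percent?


3.40%

Cr2O3% = 0.160 / 4.7 x 100
Cr2O3% = 3.40%


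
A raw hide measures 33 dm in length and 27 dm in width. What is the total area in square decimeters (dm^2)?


891 dm^2

Area = length x width
Area = 33 x 27 = 891 dm^2


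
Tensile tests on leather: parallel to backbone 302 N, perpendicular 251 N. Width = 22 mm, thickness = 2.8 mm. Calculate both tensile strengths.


Area = 22 x 2.8 = 61.6 mm^2
TS (parallel) = 302 / 61.6 = 4.90 N/mm^2
TS (perpendicular) = 251 / 61.6 = 4.07 N/mm^2


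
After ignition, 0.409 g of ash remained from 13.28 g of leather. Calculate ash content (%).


Ash% = 0.409 / 13.28 x 100
Ash% = 3.08%


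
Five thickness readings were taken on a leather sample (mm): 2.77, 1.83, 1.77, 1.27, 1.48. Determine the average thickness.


1.82 mm


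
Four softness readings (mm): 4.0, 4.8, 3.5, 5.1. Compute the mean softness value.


4.35 mm

Sum = 4.0 + 4.8 + 3.5 + 5.1
Mean = 17.4 / 4 = 4.35 mm


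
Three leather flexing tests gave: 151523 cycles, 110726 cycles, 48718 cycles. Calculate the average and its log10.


Average = (151523 + 110726 + 48718) / 3 = 103656 cycles
log10(103656) = 5.02


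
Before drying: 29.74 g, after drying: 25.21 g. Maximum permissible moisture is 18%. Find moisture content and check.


Moisture content = 15.2%
Acceptable: Yes


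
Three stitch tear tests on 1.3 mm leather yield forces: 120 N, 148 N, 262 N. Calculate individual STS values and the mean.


STS1 = 120 / 1.3 = 92.3 N/mm
STS2 = 148 / 1.3 = 113.8 N/mm
STS3 = 262 / 1.3 = 201.5 N/mm
Mean = (92.3 + 113.8 + 201.5) / 3 = 135.9 N/mm


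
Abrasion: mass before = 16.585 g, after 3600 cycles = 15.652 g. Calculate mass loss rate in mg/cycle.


Mass loss = 16.585 - 15.652 = 0.933 g
Rate = 0.933 / 3600 x 1000 = 0.259 mg/cycle


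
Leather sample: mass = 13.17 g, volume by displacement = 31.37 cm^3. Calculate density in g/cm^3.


0.420 g/cm^3


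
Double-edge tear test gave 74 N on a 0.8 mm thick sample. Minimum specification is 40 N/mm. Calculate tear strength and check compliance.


Tear strength = 74 / 0.8 = 92.5 N/mm
Required minimum = 40 N/mm
Compliant: Yes


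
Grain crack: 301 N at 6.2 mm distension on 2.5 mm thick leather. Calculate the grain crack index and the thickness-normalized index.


Crack index = 48.5 N/mm
Normalized index = 19.4 N/mm per mm

Crack index = 301 / 6.2 = 48.5 N/mm
Normalized = 48.5 / 2.5 = 19.4 N/mm per mm


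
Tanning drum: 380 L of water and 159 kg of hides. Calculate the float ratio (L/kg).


2.4

Float ratio = water / hide weight
Ratio = 380 / 159 = 2.4


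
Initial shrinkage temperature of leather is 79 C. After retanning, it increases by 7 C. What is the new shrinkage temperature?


New Ts = 79 + 7 = 86 C


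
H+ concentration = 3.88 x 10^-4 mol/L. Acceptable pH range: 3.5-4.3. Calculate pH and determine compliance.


pH = -log10(3.88 x 10^-4) = 3.41
Range: 3.5 to 4.3
Compliant: No


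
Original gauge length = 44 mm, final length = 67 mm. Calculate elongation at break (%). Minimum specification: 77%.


Elongation = 52.3%
Meets spec: No

Extension = 67 - 44 = 23 mm
Elongation = 23 / 44 x 100 = 52.3%
Minimum required: 77%
Meets specification: No


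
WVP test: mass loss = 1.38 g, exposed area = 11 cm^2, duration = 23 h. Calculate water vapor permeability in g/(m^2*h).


WVP = mass_loss / (area x time) x 10000
WVP = 1.38 / (11 x 23) x 10000
WVP = 1.38 / 253 x 10000 = 54.55 g/(m^2*h)


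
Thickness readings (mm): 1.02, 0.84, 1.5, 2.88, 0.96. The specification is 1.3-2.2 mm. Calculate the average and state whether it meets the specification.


Average = 1.44 mm
Within specification: Yes

Sum = 7.20
Average = 7.20 / 5 = 1.44 mm
Specification range: 1.3 to 2.2 mm
Within spec: Yes


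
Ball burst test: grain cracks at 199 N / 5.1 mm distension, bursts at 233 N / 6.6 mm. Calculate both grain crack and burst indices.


Crack index = 39.0 N/mm
Burst index = 35.3 N/mm

Crack index = 199 / 5.1 = 39.0 N/mm
Burst index = 233 / 6.6 = 35.3 N/mm


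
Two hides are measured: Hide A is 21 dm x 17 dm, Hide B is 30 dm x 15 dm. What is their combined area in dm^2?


Hide A area = 21 x 17 = 357 dm^2
Hide B area = 30 x 15 = 450 dm^2
Total = 357 + 450 = 807 dm^2


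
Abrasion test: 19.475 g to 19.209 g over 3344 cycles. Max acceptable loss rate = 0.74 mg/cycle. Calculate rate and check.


Rate = 0.080 mg/cycle
Passes: Yes

Loss = 19.475 - 19.209 = 0.266 g
Rate = 0.266 g / 3344 cycles x 1000 = 0.080 mg/cycle
Max = 0.74 mg/cycle
Passes: Yes


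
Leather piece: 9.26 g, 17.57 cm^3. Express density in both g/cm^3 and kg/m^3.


Density = 9.26 / 17.57 = 0.527 g/cm^3
Convert: 0.527 x 1000 = 527 kg/m^3


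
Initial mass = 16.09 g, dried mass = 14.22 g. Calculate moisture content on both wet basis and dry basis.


Moisture lost = 16.09 - 14.22 = 1.87 g
Wet basis MC = 1.87 / 16.09 x 100 = 11.6%
Dry basis MC = 1.87 / 14.22 x 100 = 13.2%


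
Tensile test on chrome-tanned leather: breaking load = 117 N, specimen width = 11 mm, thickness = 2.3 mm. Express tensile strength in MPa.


4.62 MPa


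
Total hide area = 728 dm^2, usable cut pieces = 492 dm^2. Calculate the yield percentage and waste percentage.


Yield = 492 / 728 x 100 = 67.6%
Waste = 728 - 492 = 236 dm^2
Waste% = 100 - 67.6 = 32.4%


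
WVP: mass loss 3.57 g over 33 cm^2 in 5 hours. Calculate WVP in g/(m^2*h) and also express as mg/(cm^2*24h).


WVP = 216.36 g/(m^2*h)
Daily rate = 519.27 mg/(cm^2*24h)

WVP = 3.57 / (33 x 5) x 10000 = 216.36 g/(m^2*h)
Mass loss in mg = 3.57 x 1000 = 3570 mg
Per cm^2 per 24h in mg: 3570 x 24 / (33 x 5) = 85680 / 165 = 519.27 mg/(cm^2*24h)


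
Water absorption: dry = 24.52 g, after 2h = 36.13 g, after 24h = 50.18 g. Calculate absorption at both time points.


2h absorption = 47.3%
24h absorption = 104.6%

WA (2h) = (36.13 - 24.52) / 24.52 x 100 = 47.3%
WA (24h) = (50.18 - 24.52) / 24.52 x 100 = 104.6%


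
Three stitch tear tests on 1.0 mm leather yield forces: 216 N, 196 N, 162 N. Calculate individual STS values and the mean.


STS1 = 216.0 N/mm
STS2 = 196.0 N/mm
STS3 = 162.0 N/mm
Mean = 191.3 N/mm


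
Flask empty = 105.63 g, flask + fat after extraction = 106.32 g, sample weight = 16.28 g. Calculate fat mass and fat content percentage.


Fat mass = 106.32 - 105.63 = 0.69 g
Fat% = 0.69 / 16.28 x 100 = 4.2%


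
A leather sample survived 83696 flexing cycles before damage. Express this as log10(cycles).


4.92

log10(83696) = 4.92


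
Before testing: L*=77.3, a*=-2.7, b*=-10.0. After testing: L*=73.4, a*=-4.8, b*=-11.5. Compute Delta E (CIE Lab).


dL = 73.4 - 77.3 = -3.9
da = -4.8 - (-2.7) = -2.1
db = -11.5 - (-10.0) = -1.5
dE = sqrt((-3.9)^2 + (-2.1)^2 + (-1.5)^2) = 4.68


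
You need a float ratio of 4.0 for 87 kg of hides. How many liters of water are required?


348.0 L

Water = hide weight x target ratio
Water = 87 x 4.0 = 348.0 L


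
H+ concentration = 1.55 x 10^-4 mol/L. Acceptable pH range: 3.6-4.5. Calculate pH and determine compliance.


pH = -log10(1.55 x 10^-4) = 3.81
Range: 3.6 to 4.5
Compliant: Yes


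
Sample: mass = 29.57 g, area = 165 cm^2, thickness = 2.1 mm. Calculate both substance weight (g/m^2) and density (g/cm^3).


SW = 29.57 / 165 x 10000 = 1792.1 g/m^2
Volume = 165 x 2.1 / 10 = 34.65 cm^3
Density = 29.57 / 34.65 = 0.853 g/cm^3


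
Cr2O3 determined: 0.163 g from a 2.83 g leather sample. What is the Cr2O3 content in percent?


Cr2O3% = 0.163 / 2.83 x 100
Cr2O3% = 5.76%


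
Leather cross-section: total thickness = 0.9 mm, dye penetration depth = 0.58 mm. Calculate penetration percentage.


Penetration% = 0.58 / 0.9 x 100
Penetration = 64.4%


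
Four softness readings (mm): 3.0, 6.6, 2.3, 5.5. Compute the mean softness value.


4.35 mm


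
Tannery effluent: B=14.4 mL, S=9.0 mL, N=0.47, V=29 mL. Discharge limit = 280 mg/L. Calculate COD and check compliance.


COD = 700.1 mg/L
Compliant: No


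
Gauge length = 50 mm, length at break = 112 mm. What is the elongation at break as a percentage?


124.0%

Extension = 112 - 50 = 62 mm
Elongation = 62 / 50 x 100 = 124.0%


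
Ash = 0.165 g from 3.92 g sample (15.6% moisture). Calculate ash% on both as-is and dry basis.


As-is ash = 4.21%
Dry-basis ash = 4.99%

As-is ash% = 0.165 / 3.92 x 100 = 4.21%
Dry mass = 3.92 x (100 - 15.6) / 100 = 3.30848 g
Dry-basis ash% = 0.165 / 3.30848 x 100 = 4.99%


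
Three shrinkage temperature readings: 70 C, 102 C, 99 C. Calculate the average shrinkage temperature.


90.3 C


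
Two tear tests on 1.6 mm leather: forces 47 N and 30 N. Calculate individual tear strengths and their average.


Tear 1 = 29.4 N/mm
Tear 2 = 18.8 N/mm
Average = 24.1 N/mm


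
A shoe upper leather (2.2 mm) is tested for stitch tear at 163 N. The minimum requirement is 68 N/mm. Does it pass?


STS = 163 / 2.2 = 74.1 N/mm
Minimum required: 68 N/mm
Passes: Yes


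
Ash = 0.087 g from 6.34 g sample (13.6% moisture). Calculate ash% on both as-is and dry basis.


As-is ash% = 0.087 / 6.34 x 100 = 1.37%
Dry mass = 6.34 x (100 - 13.6) / 100 = 5.47776 g
Dry-basis ash% = 0.087 / 5.47776 x 100 = 1.59%


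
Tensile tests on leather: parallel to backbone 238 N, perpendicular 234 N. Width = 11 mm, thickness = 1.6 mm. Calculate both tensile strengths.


Parallel = 13.52 N/mm^2
Perpendicular = 13.30 N/mm^2

Area = 11 x 1.6 = 17.6 mm^2
TS (parallel) = 238 / 17.6 = 13.52 N/mm^2
TS (perpendicular) = 234 / 17.6 = 13.30 N/mm^2


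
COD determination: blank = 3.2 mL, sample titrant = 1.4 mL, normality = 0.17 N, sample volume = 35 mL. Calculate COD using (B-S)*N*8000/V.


69.9 mg/L

COD = (3.2 - 1.4) x 0.17 x 8000 / 35
COD = 1.8 x 0.17 x 8000 / 35
COD = 69.9 mg/L


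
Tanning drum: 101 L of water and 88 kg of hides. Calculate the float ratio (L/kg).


1.1


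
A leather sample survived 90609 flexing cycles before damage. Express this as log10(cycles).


log10(90609) = 4.96


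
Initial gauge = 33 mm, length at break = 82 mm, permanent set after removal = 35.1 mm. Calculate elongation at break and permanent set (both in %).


Elongation at break = (82 - 33) / 33 x 100 = 148.5%
Permanent set = (35.1 - 33) / 33 x 100 = 6.4%


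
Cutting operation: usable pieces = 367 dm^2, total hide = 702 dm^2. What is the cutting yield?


Yield = usable / total x 100
Yield = 367 / 702 x 100 = 52.3%


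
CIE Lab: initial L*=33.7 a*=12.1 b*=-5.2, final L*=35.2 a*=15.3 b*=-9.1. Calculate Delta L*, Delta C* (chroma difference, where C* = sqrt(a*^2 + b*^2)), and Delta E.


Delta L* = 35.2 - 33.7 = 1.5
C1* = sqrt((12.1)^2 + (-5.2)^2) = 13.170
C2* = sqrt((15.3)^2 + (-9.1)^2) = 17.802
Delta C* = 17.802 - 13.170 = 4.63
Delta E = sqrt((1.5)^2 + (3.2)^2 + (-3.9)^2) = 5.26


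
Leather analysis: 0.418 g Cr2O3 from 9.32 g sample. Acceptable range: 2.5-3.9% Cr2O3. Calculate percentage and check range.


Cr2O3% = 0.418 / 9.32 x 100 = 4.48%
Acceptable range: 2.5 to 3.9%
Within range: No


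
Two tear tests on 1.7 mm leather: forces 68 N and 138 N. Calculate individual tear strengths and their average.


Tear 1 = 68 / 1.7 = 40.0 N/mm
Tear 2 = 138 / 1.7 = 81.2 N/mm
Average = (40.0 + 81.2) / 2 = 60.6 N/mm


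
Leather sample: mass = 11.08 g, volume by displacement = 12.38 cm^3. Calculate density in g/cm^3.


Density = mass / volume
Density = 11.08 / 12.38 = 0.895 g/cm^3


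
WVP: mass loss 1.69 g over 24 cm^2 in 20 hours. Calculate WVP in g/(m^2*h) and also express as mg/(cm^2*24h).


WVP = 1.69 / (24 x 20) x 10000 = 35.21 g/(m^2*h)
Mass loss in mg = 1.69 x 1000 = 1690 mg
Per cm^2 per 24h in mg: 1690 x 24 / (24 x 20) = 40560 / 480 = 84.50 mg/(cm^2*24h)


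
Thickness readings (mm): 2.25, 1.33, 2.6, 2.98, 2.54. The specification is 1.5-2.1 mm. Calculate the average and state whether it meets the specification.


Sum = 11.70
Average = 11.70 / 5 = 2.34 mm
Specification range: 1.5 to 2.1 mm
Within spec: No


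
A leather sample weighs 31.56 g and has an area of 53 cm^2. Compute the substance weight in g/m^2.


Substance weight = mass / area x 10000
SW = 31.56 / 53 x 10000
SW = 5954.7 g/m^2


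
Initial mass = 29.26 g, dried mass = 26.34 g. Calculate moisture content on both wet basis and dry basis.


Wet basis = 10.0%
Dry basis = 11.1%

Moisture lost = 29.26 - 26.34 = 2.92 g
Wet basis MC = 2.92 / 29.26 x 100 = 10.0%
Dry basis MC = 2.92 / 26.34 x 100 = 11.1%


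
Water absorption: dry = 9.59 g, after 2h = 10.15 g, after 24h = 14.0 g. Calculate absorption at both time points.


WA (2h) = (10.15 - 9.59) / 9.59 x 100 = 5.8%
WA (24h) = (14.0 - 9.59) / 9.59 x 100 = 46.0%


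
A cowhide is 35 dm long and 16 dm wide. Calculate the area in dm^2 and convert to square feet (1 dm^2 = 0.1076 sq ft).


Area = 35 x 16 = 560 dm^2
Conversion: 560 x 0.1076 = 60.26 sq ft


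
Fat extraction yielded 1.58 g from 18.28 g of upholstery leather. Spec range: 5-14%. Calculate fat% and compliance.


Fat% = 1.58 / 18.28 x 100 = 8.6%
Spec range: 5-14%
Compliant: Yes


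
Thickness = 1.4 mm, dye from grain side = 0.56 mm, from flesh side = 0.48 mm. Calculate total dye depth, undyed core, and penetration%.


Total dyed = 0.56 + 0.48 = 1.04 mm
Undyed core = 1.4 - 1.04 = 0.36 mm
Penetration = 1.04 / 1.4 x 100 = 74.3%


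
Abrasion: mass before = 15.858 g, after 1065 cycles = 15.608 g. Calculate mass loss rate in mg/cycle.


Mass loss = 15.858 - 15.608 = 0.250 g
Rate = 0.250 / 1065 x 1000 = 0.235 mg/cycle


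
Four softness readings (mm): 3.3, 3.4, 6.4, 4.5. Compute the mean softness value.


4.40 mm

Sum = 3.3 + 3.4 + 6.4 + 4.5
Mean = 17.6 / 4 = 4.40 mm


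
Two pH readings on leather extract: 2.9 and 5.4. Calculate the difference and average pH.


Difference = 2.5
Average pH = 4.15

Difference = |2.9 - 5.4| = 2.5
Average = (2.9 + 5.4) / 2 = 4.15


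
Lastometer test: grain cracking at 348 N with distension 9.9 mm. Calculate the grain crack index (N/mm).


35.2 N/mm

Grain crack index = force / distension
Index = 348 / 9.9 = 35.2 N/mm


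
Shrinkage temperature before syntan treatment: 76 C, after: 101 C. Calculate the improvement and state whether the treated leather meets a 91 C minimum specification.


Improvement = 25 C
Meets 91 C spec: Yes

Improvement = 101 - 76 = 25 C
Spec check: 101 C >= 91 C? Yes


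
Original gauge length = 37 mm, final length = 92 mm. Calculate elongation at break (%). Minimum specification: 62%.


Extension = 92 - 37 = 55 mm
Elongation = 55 / 37 x 100 = 148.6%
Minimum required: 62%
Meets specification: Yes


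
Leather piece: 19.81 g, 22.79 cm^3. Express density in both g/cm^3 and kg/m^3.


Density = 19.81 / 22.79 = 0.869 g/cm^3
Convert: 0.869 x 1000 = 869 kg/m^3


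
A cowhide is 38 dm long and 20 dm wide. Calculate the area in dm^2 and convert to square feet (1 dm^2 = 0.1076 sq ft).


760 dm^2
81.78 sq ft


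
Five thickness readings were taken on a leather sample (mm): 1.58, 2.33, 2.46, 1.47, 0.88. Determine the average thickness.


Sum = 1.58 + 2.33 + 2.46 + 1.47 + 0.88 = 8.72
Average = 8.72 / 5 = 1.74 mm


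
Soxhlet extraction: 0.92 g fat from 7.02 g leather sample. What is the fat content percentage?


13.1%

Fat content = 0.92 / 7.02 x 100
Fat = 13.1%


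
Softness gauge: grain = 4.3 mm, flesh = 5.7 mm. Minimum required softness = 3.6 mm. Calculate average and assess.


Average = (4.3 + 5.7) / 2 = 5.00 mm
Minimum = 3.6 mm
Meets requirement: Yes


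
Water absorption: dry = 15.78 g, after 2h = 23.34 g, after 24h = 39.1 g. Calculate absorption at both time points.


WA (2h) = (23.34 - 15.78) / 15.78 x 100 = 47.9%
WA (24h) = (39.1 - 15.78) / 15.78 x 100 = 147.8%


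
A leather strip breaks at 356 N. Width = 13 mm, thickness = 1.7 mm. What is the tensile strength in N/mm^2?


16.11 N/mm^2

Cross-sectional area = 13 x 1.7 = 22.1 mm^2
Tensile strength = 356 / 22.1 = 16.11 N/mm^2


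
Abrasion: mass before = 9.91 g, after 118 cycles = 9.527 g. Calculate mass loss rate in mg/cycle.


Mass loss = 9.91 - 9.527 = 0.383 g
Rate = 0.383 / 118 x 1000 = 3.246 mg/cycle


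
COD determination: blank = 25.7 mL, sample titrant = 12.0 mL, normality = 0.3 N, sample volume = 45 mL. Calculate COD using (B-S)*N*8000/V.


COD = (25.7 - 12.0) x 0.3 x 8000 / 45
COD = 13.7 x 0.3 x 8000 / 45
COD = 730.7 mg/L


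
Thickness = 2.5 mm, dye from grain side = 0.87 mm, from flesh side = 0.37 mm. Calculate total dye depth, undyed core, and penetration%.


Total dyed = 0.87 + 0.37 = 1.24 mm
Undyed core = 2.5 - 1.24 = 1.26 mm
Penetration = 1.24 / 2.5 x 100 = 49.6%


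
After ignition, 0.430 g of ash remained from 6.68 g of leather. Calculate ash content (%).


Ash% = 0.430 / 6.68 x 100
Ash% = 6.44%


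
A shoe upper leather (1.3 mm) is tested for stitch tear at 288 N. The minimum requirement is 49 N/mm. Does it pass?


STS = 221.5 N/mm
Passes: Yes


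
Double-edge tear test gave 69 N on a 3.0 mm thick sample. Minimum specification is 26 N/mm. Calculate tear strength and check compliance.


Tear strength = 23.0 N/mm
Compliant: No

Tear strength = 69 / 3.0 = 23.0 N/mm
Required minimum = 26 N/mm
Compliant: No


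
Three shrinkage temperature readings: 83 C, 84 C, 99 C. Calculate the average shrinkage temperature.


88.7 C

Average = (83 + 84 + 99) / 3
Average = 266 / 3 = 88.7 C


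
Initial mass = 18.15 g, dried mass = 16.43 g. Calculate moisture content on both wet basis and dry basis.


Wet basis = 9.5%
Dry basis = 10.5%


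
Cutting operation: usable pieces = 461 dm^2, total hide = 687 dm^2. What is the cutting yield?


Yield = usable / total x 100
Yield = 461 / 687 x 100 = 67.1%


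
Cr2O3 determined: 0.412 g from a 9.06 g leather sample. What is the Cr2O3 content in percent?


4.55%

Cr2O3% = 0.412 / 9.06 x 100
Cr2O3% = 4.55%


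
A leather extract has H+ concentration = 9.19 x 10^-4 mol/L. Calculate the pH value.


pH = 3.04

pH = -log10[H+]
pH = -log10(9.19 x 10^-4) = 3.04


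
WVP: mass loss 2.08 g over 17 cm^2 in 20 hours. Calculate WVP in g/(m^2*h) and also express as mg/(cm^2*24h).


WVP = 61.18 g/(m^2*h)
Daily rate = 146.82 mg/(cm^2*24h)


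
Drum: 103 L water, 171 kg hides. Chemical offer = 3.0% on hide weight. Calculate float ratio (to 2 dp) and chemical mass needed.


Float ratio = 103 / 171 = 0.60
Chemical = 171 x 3.0 / 100 = 5.13 kg


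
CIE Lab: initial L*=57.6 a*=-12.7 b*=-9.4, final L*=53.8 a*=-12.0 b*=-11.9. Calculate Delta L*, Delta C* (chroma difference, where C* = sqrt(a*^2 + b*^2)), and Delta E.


Delta L* = -3.8
Delta C* = 1.10
Delta E = 4.60

Delta L* = 53.8 - 57.6 = -3.8
C1* = sqrt((-12.7)^2 + (-9.4)^2) = 15.800
C2* = sqrt((-12.0)^2 + (-11.9)^2) = 16.900
Delta C* = 16.900 - 15.800 = 1.10
Delta E = sqrt((-3.8)^2 + (0.7)^2 + (-2.5)^2) = 4.60


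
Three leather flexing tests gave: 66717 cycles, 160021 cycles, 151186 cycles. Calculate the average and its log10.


Average = (66717 + 160021 + 151186) / 3 = 125975 cycles
log10(125975) = 5.10


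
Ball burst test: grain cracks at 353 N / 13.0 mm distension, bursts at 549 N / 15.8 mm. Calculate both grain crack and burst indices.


Crack index = 353 / 13.0 = 27.2 N/mm
Burst index = 549 / 15.8 = 34.7 N/mm


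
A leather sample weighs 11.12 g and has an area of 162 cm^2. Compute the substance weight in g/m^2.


Substance weight = mass / area x 10000
SW = 11.12 / 162 x 10000
SW = 686.4 g/m^2


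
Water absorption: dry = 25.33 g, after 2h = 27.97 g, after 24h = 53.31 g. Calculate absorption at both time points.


2h absorption = 10.4%
24h absorption = 110.5%

WA (2h) = (27.97 - 25.33) / 25.33 x 100 = 10.4%
WA (24h) = (53.31 - 25.33) / 25.33 x 100 = 110.5%


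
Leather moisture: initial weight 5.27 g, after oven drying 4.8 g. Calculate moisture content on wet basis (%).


8.9%


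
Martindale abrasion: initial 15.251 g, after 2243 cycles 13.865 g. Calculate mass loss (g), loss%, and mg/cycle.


Mass loss = 1.386 g
Loss = 9.09%
Rate = 0.618 mg/cycle


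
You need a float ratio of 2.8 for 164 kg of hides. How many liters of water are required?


Water = hide weight x target ratio
Water = 164 x 2.8 = 459.2 L


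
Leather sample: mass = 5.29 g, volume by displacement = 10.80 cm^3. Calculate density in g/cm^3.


Density = mass / volume
Density = 5.29 / 10.80 = 0.490 g/cm^3


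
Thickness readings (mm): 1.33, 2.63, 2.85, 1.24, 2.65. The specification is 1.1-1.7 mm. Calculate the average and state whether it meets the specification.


Average = 2.14 mm
Within specification: No


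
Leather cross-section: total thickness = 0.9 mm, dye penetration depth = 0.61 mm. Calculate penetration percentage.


Penetration% = 0.61 / 0.9 x 100
Penetration = 67.8%


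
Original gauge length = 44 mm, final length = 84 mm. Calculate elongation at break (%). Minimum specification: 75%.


Elongation = 90.9%
Meets spec: Yes

Extension = 84 - 44 = 40 mm
Elongation = 40 / 44 x 100 = 90.9%
Minimum required: 75%
Meets specification: Yes


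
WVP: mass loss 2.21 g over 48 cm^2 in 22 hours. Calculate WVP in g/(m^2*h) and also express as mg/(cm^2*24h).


WVP = 20.93 g/(m^2*h)
Daily rate = 50.23 mg/(cm^2*24h)

WVP = 2.21 / (48 x 22) x 10000 = 20.93 g/(m^2*h)
Mass loss in mg = 2.21 x 1000 = 2210 mg
Per cm^2 per 24h in mg: 2210 x 24 / (48 x 22) = 53040 / 1056 = 50.23 mg/(cm^2*24h)


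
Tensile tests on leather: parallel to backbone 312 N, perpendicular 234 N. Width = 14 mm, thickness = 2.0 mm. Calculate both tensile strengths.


Area = 14 x 2.0 = 28.0 mm^2
TS (parallel) = 312 / 28.0 = 11.14 N/mm^2
TS (perpendicular) = 234 / 28.0 = 8.36 N/mm^2


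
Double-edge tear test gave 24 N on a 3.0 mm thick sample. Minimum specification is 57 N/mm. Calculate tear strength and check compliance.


Tear strength = 8.0 N/mm
Compliant: No


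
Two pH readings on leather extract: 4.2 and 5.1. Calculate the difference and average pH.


Difference = |4.2 - 5.1| = 0.9
Average = (4.2 + 5.1) / 2 = 4.65


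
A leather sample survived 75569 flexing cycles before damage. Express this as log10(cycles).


log10(75569) = 4.88


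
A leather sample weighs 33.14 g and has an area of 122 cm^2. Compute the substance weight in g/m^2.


2716.4 g/m^2

Substance weight = mass / area x 10000
SW = 33.14 / 122 x 10000
SW = 2716.4 g/m^2


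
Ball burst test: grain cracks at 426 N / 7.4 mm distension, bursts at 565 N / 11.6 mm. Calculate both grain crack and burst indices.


Crack index = 426 / 7.4 = 57.6 N/mm
Burst index = 565 / 11.6 = 48.7 N/mm


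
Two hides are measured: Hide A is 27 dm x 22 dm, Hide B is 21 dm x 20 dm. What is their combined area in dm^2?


Hide A area = 27 x 22 = 594 dm^2
Hide B area = 21 x 20 = 420 dm^2
Total = 594 + 420 = 1014 dm^2


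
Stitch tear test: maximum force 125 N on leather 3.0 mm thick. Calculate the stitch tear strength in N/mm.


Stitch tear strength = force / thickness
STS = 125 / 3.0 = 41.7 N/mm


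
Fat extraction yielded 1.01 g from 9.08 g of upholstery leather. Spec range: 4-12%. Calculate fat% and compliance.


Fat% = 1.01 / 9.08 x 100 = 11.1%
Spec range: 4-12%
Compliant: Yes


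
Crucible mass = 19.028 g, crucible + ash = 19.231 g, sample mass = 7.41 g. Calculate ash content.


Ash mass = 19.231 - 19.028 = 0.203 g
Ash% = 0.203 / 7.41 x 100 = 2.74%


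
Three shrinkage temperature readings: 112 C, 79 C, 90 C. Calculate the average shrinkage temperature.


Average = (112 + 79 + 90) / 3
Average = 281 / 3 = 93.7 C


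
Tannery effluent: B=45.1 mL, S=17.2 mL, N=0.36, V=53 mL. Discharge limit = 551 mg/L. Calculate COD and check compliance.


COD = (45.1 - 17.2) x 0.36 x 8000 / 53 = 1516.1 mg/L
Limit: 551 mg/L
Compliant: No


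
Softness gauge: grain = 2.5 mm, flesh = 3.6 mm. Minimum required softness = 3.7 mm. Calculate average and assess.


Average = (2.5 + 3.6) / 2 = 3.05 mm
Minimum = 3.7 mm
Meets requirement: No


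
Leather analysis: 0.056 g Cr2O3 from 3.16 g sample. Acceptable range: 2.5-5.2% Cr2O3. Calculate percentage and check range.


Cr2O3% = 0.056 / 3.16 x 100 = 1.77%
Acceptable range: 2.5 to 5.2%
Within range: No


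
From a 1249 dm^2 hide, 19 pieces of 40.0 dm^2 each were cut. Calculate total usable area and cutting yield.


Usable area = 760.0 dm^2
Yield = 60.8%

Total usable = 19 x 40.0 = 760.0 dm^2
Yield = 760.0 / 1249 x 100 = 60.8%


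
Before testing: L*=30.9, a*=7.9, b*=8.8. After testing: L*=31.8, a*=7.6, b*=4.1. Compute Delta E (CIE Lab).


dL = 31.8 - 30.9 = 0.9
da = 7.6 - 7.9 = -0.3
db = 4.1 - 8.8 = -4.7
dE = sqrt((0.9)^2 + (-0.3)^2 + (-4.7)^2) = 4.79


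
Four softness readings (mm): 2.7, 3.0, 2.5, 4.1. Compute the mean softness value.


3.08 mm

Sum = 2.7 + 3.0 + 2.5 + 4.1
Mean = 12.3 / 4 = 3.08 mm


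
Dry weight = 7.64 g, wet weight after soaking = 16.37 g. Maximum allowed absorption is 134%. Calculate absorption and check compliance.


Absorption = 114.3%
Compliant: Yes


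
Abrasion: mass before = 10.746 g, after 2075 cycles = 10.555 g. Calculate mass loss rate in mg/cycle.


0.092 mg/cycle

Mass loss = 10.746 - 10.555 = 0.191 g
Rate = 0.191 / 2075 x 1000 = 0.092 mg/cycle


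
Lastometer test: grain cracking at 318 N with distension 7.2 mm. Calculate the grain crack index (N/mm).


Grain crack index = force / distension
Index = 318 / 7.2 = 44.2 N/mm


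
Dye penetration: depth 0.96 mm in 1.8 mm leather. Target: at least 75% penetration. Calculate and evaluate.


Penetration = 0.96 / 1.8 x 100 = 53.3%
Target: 75%
Meets target: No


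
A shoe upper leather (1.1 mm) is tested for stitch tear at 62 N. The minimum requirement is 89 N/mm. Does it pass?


STS = 56.4 N/mm
Passes: No

STS = 62 / 1.1 = 56.4 N/mm
Minimum required: 89 N/mm
Passes: No


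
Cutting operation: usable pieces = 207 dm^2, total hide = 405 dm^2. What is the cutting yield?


Yield = usable / total x 100
Yield = 207 / 405 x 100 = 51.1%


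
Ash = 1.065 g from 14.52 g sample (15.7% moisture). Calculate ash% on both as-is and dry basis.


As-is ash = 7.33%
Dry-basis ash = 8.70%

As-is ash% = 1.065 / 14.52 x 100 = 7.33%
Dry mass = 14.52 x (100 - 15.7) / 100 = 12.24036 g
Dry-basis ash% = 1.065 / 12.24036 x 100 = 8.70%


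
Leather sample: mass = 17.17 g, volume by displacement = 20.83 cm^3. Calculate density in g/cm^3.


Density = mass / volume
Density = 17.17 / 20.83 = 0.824 g/cm^3


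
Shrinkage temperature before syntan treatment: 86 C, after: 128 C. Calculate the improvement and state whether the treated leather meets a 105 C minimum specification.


Improvement = 42 C
Meets 105 C spec: Yes

Improvement = 128 - 86 = 42 C
Spec check: 128 C >= 105 C? Yes


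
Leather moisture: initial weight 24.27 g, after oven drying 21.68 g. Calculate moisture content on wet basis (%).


10.7%

Moisture = 24.27 - 21.68 = 2.59 g
MC = 2.59 / 24.27 x 100 = 10.7%


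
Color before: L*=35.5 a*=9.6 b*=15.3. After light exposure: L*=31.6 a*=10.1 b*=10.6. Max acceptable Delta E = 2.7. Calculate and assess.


Delta E = 6.13
Passes: No


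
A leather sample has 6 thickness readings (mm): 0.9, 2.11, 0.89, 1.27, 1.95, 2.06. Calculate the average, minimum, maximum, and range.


Sum = 9.18
Average = 9.18 / 6 = 1.53 mm
Minimum = 0.89 mm
Maximum = 2.11 mm
Range = 2.11 - 0.89 = 1.22 mm


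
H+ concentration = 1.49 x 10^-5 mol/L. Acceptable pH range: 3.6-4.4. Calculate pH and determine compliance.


pH = -log10(1.49 x 10^-5) = 4.83
Range: 3.6 to 4.4
Compliant: No


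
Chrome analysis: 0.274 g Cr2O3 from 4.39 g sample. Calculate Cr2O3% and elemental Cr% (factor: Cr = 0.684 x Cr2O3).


Cr2O3% = 0.274 / 4.39 x 100 = 6.24%
Cr% = 6.24 x 0.684 = 4.27%


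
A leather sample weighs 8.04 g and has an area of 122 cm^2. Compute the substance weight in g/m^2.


659.0 g/m^2


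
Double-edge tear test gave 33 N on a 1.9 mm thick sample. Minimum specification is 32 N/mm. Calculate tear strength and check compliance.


Tear strength = 33 / 1.9 = 17.4 N/mm
Required minimum = 32 N/mm
Compliant: No


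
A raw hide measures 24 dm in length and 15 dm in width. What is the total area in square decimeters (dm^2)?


Area = length x width
Area = 24 x 15 = 360 dm^2


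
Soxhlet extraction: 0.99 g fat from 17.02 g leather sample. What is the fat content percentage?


5.8%

Fat content = 0.99 / 17.02 x 100
Fat = 5.8%


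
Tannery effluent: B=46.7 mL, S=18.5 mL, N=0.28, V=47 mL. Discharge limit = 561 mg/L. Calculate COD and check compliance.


COD = (46.7 - 18.5) x 0.28 x 8000 / 47 = 1344.0 mg/L
Limit: 561 mg/L
Compliant: No


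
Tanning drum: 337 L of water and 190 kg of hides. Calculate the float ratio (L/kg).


1.8

Float ratio = water / hide weight
Ratio = 337 / 190 = 1.8


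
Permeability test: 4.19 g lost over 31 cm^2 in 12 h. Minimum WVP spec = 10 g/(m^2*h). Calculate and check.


WVP = 4.19 / (31 x 12) x 10000 = 112.63 g/(m^2*h)
Minimum: 10 g/(m^2*h)
Meets spec: Yes


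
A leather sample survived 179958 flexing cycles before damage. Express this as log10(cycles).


log10(179958) = 5.26


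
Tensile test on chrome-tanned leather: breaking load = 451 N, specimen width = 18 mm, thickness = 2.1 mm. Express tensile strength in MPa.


Cross-section = 18 x 2.1 = 37.8 mm^2
TS = 451 / 37.8 = 11.93 MPa
(1 N/mm^2 = 1 MPa)


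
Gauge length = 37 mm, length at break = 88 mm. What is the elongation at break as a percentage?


Extension = 88 - 37 = 51 mm
Elongation = 51 / 37 x 100 = 137.8%


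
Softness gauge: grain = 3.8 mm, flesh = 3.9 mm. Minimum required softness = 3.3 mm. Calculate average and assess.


Average = (3.8 + 3.9) / 2 = 3.85 mm
Minimum = 3.3 mm
Meets requirement: Yes


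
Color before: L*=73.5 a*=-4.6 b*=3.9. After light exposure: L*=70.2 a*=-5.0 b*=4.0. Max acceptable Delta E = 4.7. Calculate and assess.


Delta E = 3.33
Passes: Yes

dL = -3.3, da = -0.4, db = 0.1
dE = sqrt((-3.3)^2 + (-0.4)^2 + (0.1)^2) = 3.33
Max = 4.7
Passes: Yes


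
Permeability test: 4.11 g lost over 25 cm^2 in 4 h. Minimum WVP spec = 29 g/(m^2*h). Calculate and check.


WVP = 411.00 g/(m^2*h)
Meets specification: Yes

WVP = 4.11 / (25 x 4) x 10000 = 411.00 g/(m^2*h)
Minimum: 29 g/(m^2*h)
Meets spec: Yes


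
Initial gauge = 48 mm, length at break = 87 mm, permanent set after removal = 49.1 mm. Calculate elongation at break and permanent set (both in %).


Elongation at break = (87 - 48) / 48 x 100 = 81.3%
Permanent set = (49.1 - 48) / 48 x 100 = 2.3%


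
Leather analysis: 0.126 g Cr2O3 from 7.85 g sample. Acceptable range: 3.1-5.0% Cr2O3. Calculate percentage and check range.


Cr2O3 = 1.61%
Within range: No

Cr2O3% = 0.126 / 7.85 x 100 = 1.61%
Acceptable range: 3.1 to 5.0%
Within range: No


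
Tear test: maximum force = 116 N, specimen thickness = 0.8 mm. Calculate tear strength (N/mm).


145.0 N/mm

Tear strength = force / thickness
Tear = 116 / 0.8 = 145.0 N/mm


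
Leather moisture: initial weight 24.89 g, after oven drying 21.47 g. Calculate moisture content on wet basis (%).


13.7%

Moisture = 24.89 - 21.47 = 3.42 g
MC = 3.42 / 24.89 x 100 = 13.7%


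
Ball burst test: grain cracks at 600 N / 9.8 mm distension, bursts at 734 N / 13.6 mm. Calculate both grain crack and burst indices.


Crack index = 600 / 9.8 = 61.2 N/mm
Burst index = 734 / 13.6 = 54.0 N/mm


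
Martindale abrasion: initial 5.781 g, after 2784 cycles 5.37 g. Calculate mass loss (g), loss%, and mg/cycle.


Mass loss = 0.411 g
Loss = 7.11%
Rate = 0.148 mg/cycle

Loss = 5.781 - 5.37 = 0.411 g
Loss% = 0.411 / 5.781 x 100 = 7.11%
Rate = 0.411 / 2784 x 1000 = 0.148 mg/cycle


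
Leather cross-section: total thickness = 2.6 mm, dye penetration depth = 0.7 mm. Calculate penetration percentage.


Penetration% = 0.7 / 2.6 x 100
Penetration = 26.9%


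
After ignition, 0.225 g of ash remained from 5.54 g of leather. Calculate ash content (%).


4.06%


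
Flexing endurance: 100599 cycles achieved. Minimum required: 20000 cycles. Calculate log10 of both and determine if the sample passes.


Achieved: log10 = 5.00
Required: log10 = 4.30
Passes: Yes

log10(100599) = 5.00
log10(20000) = 4.30
Passes: Yes


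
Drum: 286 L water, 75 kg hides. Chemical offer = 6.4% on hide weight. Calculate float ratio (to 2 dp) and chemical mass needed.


Float ratio = 286 / 75 = 3.81
Chemical = 75 x 6.4 / 100 = 4.8 kg


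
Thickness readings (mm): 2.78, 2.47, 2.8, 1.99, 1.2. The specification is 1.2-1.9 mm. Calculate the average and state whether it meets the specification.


Sum = 11.24
Average = 11.24 / 5 = 2.25 mm
Specification range: 1.2 to 1.9 mm
Within spec: No


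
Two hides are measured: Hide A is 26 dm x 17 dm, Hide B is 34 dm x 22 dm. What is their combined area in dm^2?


Hide A area = 26 x 17 = 442 dm^2
Hide B area = 34 x 22 = 748 dm^2
Total = 442 + 748 = 1190 dm^2


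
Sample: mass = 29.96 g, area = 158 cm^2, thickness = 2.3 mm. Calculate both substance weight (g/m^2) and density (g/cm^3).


SW = 29.96 / 158 x 10000 = 1896.2 g/m^2
Volume = 158 x 2.3 / 10 = 36.34 cm^3
Density = 29.96 / 36.34 = 0.824 g/cm^3


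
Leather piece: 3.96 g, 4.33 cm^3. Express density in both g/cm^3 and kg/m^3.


Density = 3.96 / 4.33 = 0.915 g/cm^3
Convert: 0.915 x 1000 = 915 kg/m^3


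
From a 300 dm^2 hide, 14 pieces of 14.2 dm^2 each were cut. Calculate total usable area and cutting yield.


Usable area = 198.8 dm^2
Yield = 66.3%

Total usable = 14 x 14.2 = 198.8 dm^2
Yield = 198.8 / 300 x 100 = 66.3%


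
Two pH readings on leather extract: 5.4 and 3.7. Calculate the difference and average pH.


Difference = 1.7
Average pH = 4.55


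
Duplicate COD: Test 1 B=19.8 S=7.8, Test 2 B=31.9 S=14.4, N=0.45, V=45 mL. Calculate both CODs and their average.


COD1 = 960.0 mg/L
COD2 = 1400.0 mg/L
Average = 1180.0 mg/L

COD1 = (19.8 - 7.8) x 0.45 x 8000 / 45 = 960.0 mg/L
COD2 = (31.9 - 14.4) x 0.45 x 8000 / 45 = 1400.0 mg/L
Average = (960.0 + 1400.0) / 2 = 1180.0 mg/L


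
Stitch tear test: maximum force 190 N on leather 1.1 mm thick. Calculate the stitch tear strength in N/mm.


Stitch tear strength = force / thickness
STS = 190 / 1.1 = 172.7 N/mm


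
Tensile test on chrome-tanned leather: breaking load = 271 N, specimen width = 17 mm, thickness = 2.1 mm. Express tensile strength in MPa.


7.59 MPa


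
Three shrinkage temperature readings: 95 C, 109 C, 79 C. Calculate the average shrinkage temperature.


94.3 C


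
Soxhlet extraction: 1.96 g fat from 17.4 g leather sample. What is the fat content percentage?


11.3%
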